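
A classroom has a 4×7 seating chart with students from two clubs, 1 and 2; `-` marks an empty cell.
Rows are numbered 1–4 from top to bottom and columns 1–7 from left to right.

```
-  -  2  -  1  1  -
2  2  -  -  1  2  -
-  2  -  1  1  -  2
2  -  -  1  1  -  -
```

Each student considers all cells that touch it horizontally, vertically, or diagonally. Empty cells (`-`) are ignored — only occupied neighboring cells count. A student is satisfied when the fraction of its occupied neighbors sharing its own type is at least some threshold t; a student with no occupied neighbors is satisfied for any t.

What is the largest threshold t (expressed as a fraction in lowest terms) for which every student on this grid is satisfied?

(1,3)2 1/1
(1,5)1 2/3
(1,6)1 2/3
(2,1)2 2/2
(2,2)2 3/3
(2,5)1 4/5
(2,6)2 1/5
(3,2)2 3/3
(3,4)1 4/4
(3,5)1 4/5
(3,7)2 1/1
(4,1)2 1/1
(4,4)1 3/3
(4,5)1 3/3
The smallest same-type fraction is 1/5 at (2,6), which reduces to 1/5. Any threshold above that leaves this student unsatisfied.

1/5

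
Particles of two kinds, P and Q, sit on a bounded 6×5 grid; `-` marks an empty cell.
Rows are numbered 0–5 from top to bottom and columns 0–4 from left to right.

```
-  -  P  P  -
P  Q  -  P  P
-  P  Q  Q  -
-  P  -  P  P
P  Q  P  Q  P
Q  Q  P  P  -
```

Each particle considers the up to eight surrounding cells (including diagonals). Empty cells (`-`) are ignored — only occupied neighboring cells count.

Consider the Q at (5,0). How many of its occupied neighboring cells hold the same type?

2

Occupied neighbors of (5,0): (4,0)=P, (4,1)=Q, (5,1)=Q.
Same type (Q): 2 of 3.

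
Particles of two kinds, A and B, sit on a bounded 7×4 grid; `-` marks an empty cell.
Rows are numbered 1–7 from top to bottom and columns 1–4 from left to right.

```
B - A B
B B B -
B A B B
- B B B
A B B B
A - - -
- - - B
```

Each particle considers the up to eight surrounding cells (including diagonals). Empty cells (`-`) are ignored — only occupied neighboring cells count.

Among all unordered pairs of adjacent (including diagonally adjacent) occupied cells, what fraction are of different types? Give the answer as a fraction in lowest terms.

13/42

Scan each occupied cell's neighbors to the right and below (and the two forward diagonals) so each pair is counted once.
From row 1: 3 unlike of 6 pairs (running 3/6).
From row 2: 3 unlike of 10 pairs (running 6/16).
From row 3: 4 unlike of 11 pairs (running 10/27).
From row 4: 1 unlike of 10 pairs (running 11/37).
From row 5: 2 unlike of 5 pairs (running 13/42).
Total adjacent occupied pairs: 42; unlike-type pairs: 13.
13/42 is already in lowest terms.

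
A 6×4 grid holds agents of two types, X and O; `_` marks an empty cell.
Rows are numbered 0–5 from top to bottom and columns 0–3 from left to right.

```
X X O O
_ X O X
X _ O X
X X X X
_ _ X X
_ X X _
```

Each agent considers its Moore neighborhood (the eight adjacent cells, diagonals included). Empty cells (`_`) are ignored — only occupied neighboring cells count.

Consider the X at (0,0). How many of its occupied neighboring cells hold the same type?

Occupied neighbors of (0,0): (0,1)=X, (1,1)=X.
Same type (X): 2 of 2.

2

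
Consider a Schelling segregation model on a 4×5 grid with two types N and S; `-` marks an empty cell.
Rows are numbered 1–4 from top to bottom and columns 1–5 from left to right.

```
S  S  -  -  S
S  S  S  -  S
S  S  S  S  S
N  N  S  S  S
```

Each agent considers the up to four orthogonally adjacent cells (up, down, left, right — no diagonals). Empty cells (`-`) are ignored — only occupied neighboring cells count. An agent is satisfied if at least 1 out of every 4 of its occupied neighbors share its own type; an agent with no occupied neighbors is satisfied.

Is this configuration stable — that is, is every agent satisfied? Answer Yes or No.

Yes

(1,1)S 2/2 ok
(1,2)S 2/2 ok
(1,5)S 1/1 ok
(2,1)S 3/3 ok
(2,2)S 4/4 ok
(2,3)S 2/2 ok
(2,5)S 2/2 ok
(3,1)S 2/3 ok
(3,2)S 3/4 ok
(3,3)S 4/4 ok
(3,4)S 3/3 ok
(3,5)S 3/3 ok
(4,1)N 1/2 ok
(4,2)N 1/3 ok
(4,3)S 2/3 ok
(4,4)S 3/3 ok
(4,5)S 2/2 ok
All meet the threshold, so the configuration is stable.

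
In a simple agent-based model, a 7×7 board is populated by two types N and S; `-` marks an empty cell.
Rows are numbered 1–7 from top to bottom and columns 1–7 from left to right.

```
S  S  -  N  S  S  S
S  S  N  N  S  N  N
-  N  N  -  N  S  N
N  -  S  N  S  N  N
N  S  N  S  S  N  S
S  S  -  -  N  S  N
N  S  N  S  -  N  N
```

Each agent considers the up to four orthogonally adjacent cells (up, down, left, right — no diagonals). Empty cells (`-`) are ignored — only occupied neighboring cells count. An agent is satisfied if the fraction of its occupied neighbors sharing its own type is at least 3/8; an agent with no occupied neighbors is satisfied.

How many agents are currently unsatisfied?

21

(1,1)S 2/2 satisfied
(1,2)S 2/2 satisfied
(1,4)N 1/2 satisfied
(1,5)S 2/3 satisfied
(1,6)S 2/3 satisfied
(1,7)S 1/2 satisfied
(2,1)S 2/2 satisfied
(2,2)S 2/4 satisfied
(2,3)N 2/3 satisfied
(2,4)N 2/3 satisfied
(2,5)S 1/4 not
(2,6)N 1/4 not
(2,7)N 2/3 satisfied
(3,2)N 1/2 satisfied
(3,3)N 2/3 satisfied
(3,5)N 0/3 not
(3,6)S 0/4 not
(3,7)N 2/3 satisfied
(4,1)N 1/1 satisfied
(4,3)S 0/3 not
(4,4)N 0/3 not
(4,5)S 1/4 not
(4,6)N 2/4 satisfied
(4,7)N 2/3 satisfied
(5,1)N 1/3 not
(5,2)S 1/3 not
(5,3)N 0/3 not
(5,4)S 1/3 not
(5,5)S 2/4 satisfied
(5,6)N 1/4 not
(5,7)S 0/3 not
(6,1)S 1/3 not
(6,2)S 3/3 satisfied
(6,5)N 0/2 not
(6,6)S 0/4 not
(6,7)N 1/3 not
(7,1)N 0/2 not
(7,2)S 1/3 not
(7,3)N 0/2 not
(7,4)S 0/1 not
(7,6)N 1/2 satisfied
(7,7)N 2/2 satisfied
Unsatisfied: (2,5), (2,6), (3,5), (3,6), (4,3), (4,4), (4,5), (5,1), (5,2), (5,3), (5,4), (5,6), (5,7), (6,1), (6,5), (6,6), (6,7), (7,1), (7,2), (7,3), (7,4) — 21 in total.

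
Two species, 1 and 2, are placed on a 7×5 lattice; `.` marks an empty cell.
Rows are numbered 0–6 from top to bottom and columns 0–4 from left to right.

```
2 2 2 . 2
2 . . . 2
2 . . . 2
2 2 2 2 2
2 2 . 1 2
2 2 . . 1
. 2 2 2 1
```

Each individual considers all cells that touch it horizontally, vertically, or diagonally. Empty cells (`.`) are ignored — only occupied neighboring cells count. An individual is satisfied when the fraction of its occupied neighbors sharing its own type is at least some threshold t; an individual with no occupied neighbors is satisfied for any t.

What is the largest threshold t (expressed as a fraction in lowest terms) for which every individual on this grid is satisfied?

Row 0: (0,0)2 2/2 · (0,1)2 3/3 · (0,2)2 1/1 · (0,4)2 1/1
Row 1: (1,0)2 3/3 · (1,4)2 2/2
Row 2: (2,0)2 3/3 · (2,4)2 3/3
Row 3: (3,0)2 4/4 · (3,1)2 5/5 · (3,2)2 3/4 · (3,3)2 4/5 · (3,4)2 3/4
Row 4: (4,0)2 5/5 · (4,1)2 6/6 · (4,3)1 1/5 · (4,4)2 2/4
Row 5: (5,0)2 4/4 · (5,1)2 5/5 · (5,4)1 2/4
Row 6: (6,1)2 3/3 · (6,2)2 3/3 · (6,3)2 1/3 · (6,4)1 1/2
The smallest same-type fraction is 1/5 at (4,3), which reduces to 1/5. Any threshold above that leaves this individual unsatisfied.

1/5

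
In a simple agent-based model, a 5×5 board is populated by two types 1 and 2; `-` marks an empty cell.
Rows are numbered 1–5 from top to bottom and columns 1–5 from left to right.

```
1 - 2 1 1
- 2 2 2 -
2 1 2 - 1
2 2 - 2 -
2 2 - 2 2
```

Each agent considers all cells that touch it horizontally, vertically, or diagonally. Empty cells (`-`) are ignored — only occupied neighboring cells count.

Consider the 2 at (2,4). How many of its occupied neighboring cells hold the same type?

3

Occupied neighbors of (2,4): (1,3)=2, (1,4)=1, (1,5)=1, (2,3)=2, (3,3)=2, (3,5)=1.
Same type (2): 3 of 6.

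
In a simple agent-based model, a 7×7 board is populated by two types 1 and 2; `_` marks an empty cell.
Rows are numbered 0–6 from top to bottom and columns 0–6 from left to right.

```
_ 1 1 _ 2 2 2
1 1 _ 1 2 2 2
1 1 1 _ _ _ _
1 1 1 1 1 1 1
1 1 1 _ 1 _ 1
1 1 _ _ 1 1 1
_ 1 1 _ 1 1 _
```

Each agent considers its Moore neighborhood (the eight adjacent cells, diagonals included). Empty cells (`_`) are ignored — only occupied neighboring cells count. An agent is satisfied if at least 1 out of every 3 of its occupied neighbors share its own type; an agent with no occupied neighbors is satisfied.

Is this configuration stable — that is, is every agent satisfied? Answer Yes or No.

Row 0: (0,1)1 3/3 ok · (0,2)1 3/3 ok · (0,4)2 3/4 ok · (0,5)2 5/5 ok · (0,6)2 3/3 ok
Row 1: (1,0)1 4/4 ok · (1,1)1 6/6 ok · (1,3)1 2/4 ok · (1,4)2 3/4 ok · (1,5)2 5/5 ok · (1,6)2 3/3 ok
Row 2: (2,0)1 5/5 ok · (2,1)1 7/7 ok · (2,2)1 6/6 ok
Row 3: (3,0)1 5/5 ok · (3,1)1 8/8 ok · (3,2)1 6/6 ok · (3,3)1 5/5 ok · (3,4)1 3/3 ok · (3,5)1 4/4 ok · (3,6)1 2/2 ok
Row 4: (4,0)1 5/5 ok · (4,1)1 7/7 ok · (4,2)1 5/5 ok · (4,4)1 5/5 ok · (4,6)1 4/4 ok
Row 5: (5,0)1 4/4 ok · (5,1)1 6/6 ok · (5,4)1 4/4 ok · (5,5)1 6/6 ok · (5,6)1 3/3 ok
Row 6: (6,1)1 3/3 ok · (6,2)1 2/2 ok · (6,4)1 3/3 ok · (6,5)1 4/4 ok
All meet the threshold, so the configuration is stable.

Yes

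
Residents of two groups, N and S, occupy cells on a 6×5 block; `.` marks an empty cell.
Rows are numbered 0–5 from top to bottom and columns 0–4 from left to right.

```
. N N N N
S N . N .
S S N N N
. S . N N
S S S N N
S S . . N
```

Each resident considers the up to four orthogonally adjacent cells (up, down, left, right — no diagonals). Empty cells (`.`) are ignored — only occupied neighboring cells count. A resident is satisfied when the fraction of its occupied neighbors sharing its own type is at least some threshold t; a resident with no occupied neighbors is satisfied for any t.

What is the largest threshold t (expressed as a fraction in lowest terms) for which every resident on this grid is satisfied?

Row 0: (0,1)N 2/2 · (0,2)N 2/2 · (0,3)N 3/3 · (0,4)N 1/1
Row 1: (1,0)S 1/2 · (1,1)N 1/3 · (1,3)N 2/2
Row 2: (2,0)S 2/2 · (2,1)S 2/4 · (2,2)N 1/2 · (2,3)N 4/4 · (2,4)N 2/2
Row 3: (3,1)S 2/2 · (3,3)N 3/3 · (3,4)N 3/3
Row 4: (4,0)S 2/2 · (4,1)S 4/4 · (4,2)S 1/2 · (4,3)N 2/3 · (4,4)N 3/3
Row 5: (5,0)S 2/2 · (5,1)S 2/2 · (5,4)N 1/1
The smallest same-type fraction is 1/3 at (1,1), which reduces to 1/3. Any threshold above that leaves this resident unsatisfied.

1/3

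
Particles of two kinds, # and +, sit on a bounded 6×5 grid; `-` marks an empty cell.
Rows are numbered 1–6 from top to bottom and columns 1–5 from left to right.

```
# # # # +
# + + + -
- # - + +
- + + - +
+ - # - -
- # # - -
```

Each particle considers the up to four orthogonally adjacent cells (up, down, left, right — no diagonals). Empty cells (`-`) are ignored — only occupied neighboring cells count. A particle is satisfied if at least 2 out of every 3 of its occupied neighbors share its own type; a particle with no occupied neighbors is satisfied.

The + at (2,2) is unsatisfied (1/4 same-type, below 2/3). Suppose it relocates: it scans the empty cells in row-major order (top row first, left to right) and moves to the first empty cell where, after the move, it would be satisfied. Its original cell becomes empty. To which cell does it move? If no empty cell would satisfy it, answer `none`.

Vacating (2,2). Empty cells in order:
  (2,5): 3/3 same-type → satisfied — stop here.

(2,5)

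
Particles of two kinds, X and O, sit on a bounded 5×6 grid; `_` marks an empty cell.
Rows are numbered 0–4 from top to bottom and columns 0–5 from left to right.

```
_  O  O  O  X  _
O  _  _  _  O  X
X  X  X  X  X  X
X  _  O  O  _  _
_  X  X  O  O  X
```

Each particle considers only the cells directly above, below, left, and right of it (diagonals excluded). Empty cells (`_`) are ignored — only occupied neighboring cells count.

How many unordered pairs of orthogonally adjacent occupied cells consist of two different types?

10

Scan each occupied cell's neighbors to the right and below so each pair is counted once.
Row 0: O(0,1)–O(0,2)= O(0,2)–O(0,3)= O(0,3)–X(0,4)≠ X(0,4)–O(1,4)≠  → 2/4 unlike.
Row 1: O(1,0)–X(2,0)≠ O(1,4)–X(1,5)≠ O(1,4)–X(2,4)≠ X(1,5)–X(2,5)=  → 3/4 unlike.
Row 2: X(2,0)–X(2,1)= X(2,0)–X(3,0)= X(2,1)–X(2,2)= X(2,2)–X(2,3)= X(2,2)–O(3,2)≠ X(2,3)–X(2,4)= X(2,3)–O(3,3)≠ X(2,4)–X(2,5)=  → 2/8 unlike.
Row 3: O(3,2)–O(3,3)= O(3,2)–X(4,2)≠ O(3,3)–O(4,3)=  → 1/3 unlike.
Row 4: X(4,1)–X(4,2)= X(4,2)–O(4,3)≠ O(4,3)–O(4,4)= O(4,4)–X(4,5)≠  → 2/4 unlike.
Total adjacent occupied pairs: 23; unlike-type pairs: 10.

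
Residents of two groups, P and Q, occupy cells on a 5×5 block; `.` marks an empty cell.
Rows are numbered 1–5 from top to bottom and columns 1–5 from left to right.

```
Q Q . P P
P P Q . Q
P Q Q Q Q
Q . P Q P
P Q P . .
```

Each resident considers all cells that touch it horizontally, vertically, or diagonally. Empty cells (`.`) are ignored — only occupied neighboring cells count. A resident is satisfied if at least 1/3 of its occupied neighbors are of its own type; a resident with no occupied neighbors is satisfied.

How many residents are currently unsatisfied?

5

(1,1)Q 1/3 ✓
(1,2)Q 2/4 ✓
(1,4)P 1/3 ✓
(1,5)P 1/2 ✓
(2,1)P 2/5 ✓
(2,2)P 2/7 ✗
(2,3)Q 4/6 ✓
(2,5)Q 2/4 ✓
(3,1)P 2/4 ✓
(3,2)Q 3/7 ✓
(3,3)Q 4/6 ✓
(3,4)Q 5/7 ✓
(3,5)Q 3/4 ✓
(4,1)Q 2/4 ✓
(4,3)P 1/6 ✗
(4,4)Q 3/6 ✓
(4,5)P 0/3 ✗
(5,1)P 0/2 ✗
(5,2)Q 1/4 ✗
(5,3)P 1/3 ✓
Unsatisfied: (2,2), (4,3), (4,5), (5,1), (5,2) — 5 in total.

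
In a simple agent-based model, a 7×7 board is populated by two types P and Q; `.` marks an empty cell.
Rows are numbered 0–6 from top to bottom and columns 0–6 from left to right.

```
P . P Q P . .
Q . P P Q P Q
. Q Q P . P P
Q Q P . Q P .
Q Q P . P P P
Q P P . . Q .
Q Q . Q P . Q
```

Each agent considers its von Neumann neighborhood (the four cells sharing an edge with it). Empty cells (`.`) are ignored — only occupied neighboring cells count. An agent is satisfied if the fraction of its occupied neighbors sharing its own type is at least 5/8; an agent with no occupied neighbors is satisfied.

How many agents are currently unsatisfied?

Row 0: (0,0)P 0/1 unhappy · (0,2)P 1/2 unhappy · (0,3)Q 0/3 unhappy · (0,4)P 0/2 unhappy
Row 1: (1,0)Q 0/1 unhappy · (1,2)P 2/3 ok · (1,3)P 2/4 unhappy · (1,4)Q 0/3 unhappy · (1,5)P 1/3 unhappy · (1,6)Q 0/2 unhappy
Row 2: (2,1)Q 2/2 ok · (2,2)Q 1/4 unhappy · (2,3)P 1/2 unhappy · (2,5)P 3/3 ok · (2,6)P 1/2 unhappy
Row 3: (3,0)Q 2/2 ok · (3,1)Q 3/4 ok · (3,2)P 1/3 unhappy · (3,4)Q 0/2 unhappy · (3,5)P 2/3 ok
Row 4: (4,0)Q 3/3 ok · (4,1)Q 2/4 unhappy · (4,2)P 2/3 ok · (4,4)P 1/2 unhappy · (4,5)P 3/4 ok · (4,6)P 1/1 ok
Row 5: (5,0)Q 2/3 ok · (5,1)P 1/4 unhappy · (5,2)P 2/2 ok · (5,5)Q 0/1 unhappy
Row 6: (6,0)Q 2/2 ok · (6,1)Q 1/2 unhappy · (6,3)Q 0/1 unhappy · (6,4)P 0/1 unhappy · (6,6)Q 0/0 ok
Unsatisfied: (0,0), (0,2), (0,3), (0,4), (1,0), (1,3), (1,4), (1,5), (1,6), (2,2), (2,3), (2,6), (3,2), (3,4), (4,1), (4,4), (5,1), (5,5), (6,1), (6,3), (6,4) — 21 in total.

21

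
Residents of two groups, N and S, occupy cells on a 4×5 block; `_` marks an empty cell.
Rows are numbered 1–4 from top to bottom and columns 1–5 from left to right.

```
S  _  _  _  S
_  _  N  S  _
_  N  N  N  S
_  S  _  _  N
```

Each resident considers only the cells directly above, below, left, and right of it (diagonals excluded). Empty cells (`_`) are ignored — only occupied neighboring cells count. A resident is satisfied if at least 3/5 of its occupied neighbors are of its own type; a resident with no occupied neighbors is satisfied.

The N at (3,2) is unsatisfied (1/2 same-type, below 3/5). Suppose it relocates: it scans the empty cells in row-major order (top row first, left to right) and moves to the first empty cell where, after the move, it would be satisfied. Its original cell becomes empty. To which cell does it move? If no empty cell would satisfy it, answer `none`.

Vacating (3,2). Empty cells in order:
  (1,2): 0/1 same-type → still unsatisfied.
  (1,3): 1/1 same-type → satisfied — stop here.

(1,3)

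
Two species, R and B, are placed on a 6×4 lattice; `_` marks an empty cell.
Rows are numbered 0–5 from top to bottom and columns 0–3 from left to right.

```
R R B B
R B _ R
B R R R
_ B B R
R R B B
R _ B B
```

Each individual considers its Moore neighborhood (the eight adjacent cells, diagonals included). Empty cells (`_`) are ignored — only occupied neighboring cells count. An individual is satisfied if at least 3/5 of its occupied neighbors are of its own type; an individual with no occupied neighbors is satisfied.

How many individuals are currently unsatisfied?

12

(0,0)R 2/3 ok
(0,1)R 2/4 unhappy
(0,2)B 2/4 unhappy
(0,3)B 1/2 unhappy
(1,0)R 3/5 ok
(1,1)B 2/7 unhappy
(1,3)R 2/4 unhappy
(2,0)B 2/4 unhappy
(2,1)R 2/6 unhappy
(2,2)R 4/7 unhappy
(2,3)R 3/4 ok
(3,1)B 3/7 unhappy
(3,2)B 3/8 unhappy
(3,3)R 2/5 unhappy
(4,0)R 2/3 ok
(4,1)R 2/6 unhappy
(4,2)B 5/7 ok
(4,3)B 4/5 ok
(5,0)R 2/2 ok
(5,2)B 3/4 ok
(5,3)B 3/3 ok
Unsatisfied: (0,1), (0,2), (0,3), (1,1), (1,3), (2,0), (2,1), (2,2), (3,1), (3,2), (3,3), (4,1) — 12 in total.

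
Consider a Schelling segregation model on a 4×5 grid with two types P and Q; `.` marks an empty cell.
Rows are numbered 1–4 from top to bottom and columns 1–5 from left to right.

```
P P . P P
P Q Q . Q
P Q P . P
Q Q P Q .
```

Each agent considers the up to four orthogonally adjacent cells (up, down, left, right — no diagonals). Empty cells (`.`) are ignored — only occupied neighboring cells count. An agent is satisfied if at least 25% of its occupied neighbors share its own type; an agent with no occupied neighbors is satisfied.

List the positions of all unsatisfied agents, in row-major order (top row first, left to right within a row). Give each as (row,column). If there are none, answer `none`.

(2,5), (3,5), (4,4)

Row 1: (1,1)P 2/2 satisfied · (1,2)P 1/2 satisfied · (1,4)P 1/1 satisfied · (1,5)P 1/2 satisfied
Row 2: (2,1)P 2/3 satisfied · (2,2)Q 2/4 satisfied · (2,3)Q 1/2 satisfied · (2,5)Q 0/2 not
Row 3: (3,1)P 1/3 satisfied · (3,2)Q 2/4 satisfied · (3,3)P 1/3 satisfied · (3,5)P 0/1 not
Row 4: (4,1)Q 1/2 satisfied · (4,2)Q 2/3 satisfied · (4,3)P 1/3 satisfied · (4,4)Q 0/1 not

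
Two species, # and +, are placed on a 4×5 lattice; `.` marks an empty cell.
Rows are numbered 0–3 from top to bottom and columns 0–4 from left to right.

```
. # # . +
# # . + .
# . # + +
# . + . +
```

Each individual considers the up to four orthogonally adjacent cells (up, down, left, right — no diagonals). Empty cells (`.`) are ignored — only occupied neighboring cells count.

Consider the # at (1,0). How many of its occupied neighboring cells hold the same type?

Occupied neighbors of (1,0): (2,0)=#, (1,1)=#.
Same type (#): 2 of 2.

2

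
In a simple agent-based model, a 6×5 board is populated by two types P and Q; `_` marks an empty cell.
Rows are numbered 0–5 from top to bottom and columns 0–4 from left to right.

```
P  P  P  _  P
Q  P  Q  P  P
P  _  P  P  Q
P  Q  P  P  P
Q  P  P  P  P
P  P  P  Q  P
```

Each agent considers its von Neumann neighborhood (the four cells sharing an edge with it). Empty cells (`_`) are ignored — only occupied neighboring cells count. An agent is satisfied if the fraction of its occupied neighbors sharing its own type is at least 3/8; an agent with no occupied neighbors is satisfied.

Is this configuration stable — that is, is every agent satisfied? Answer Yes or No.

Row 0: (0,0)P 1/2 ✓ · (0,1)P 3/3 ✓ · (0,2)P 1/2 ✓ · (0,4)P 1/1 ✓
Row 1: (1,0)Q 0/3 ✗ · (1,1)P 1/3 ✗ · (1,2)Q 0/4 ✗ · (1,3)P 2/3 ✓ · (1,4)P 2/3 ✓
Row 2: (2,0)P 1/2 ✓ · (2,2)P 2/3 ✓ · (2,3)P 3/4 ✓ · (2,4)Q 0/3 ✗
Row 3: (3,0)P 1/3 ✗ · (3,1)Q 0/3 ✗ · (3,2)P 3/4 ✓ · (3,3)P 4/4 ✓ · (3,4)P 2/3 ✓
Row 4: (4,0)Q 0/3 ✗ · (4,1)P 2/4 ✓ · (4,2)P 4/4 ✓ · (4,3)P 3/4 ✓ · (4,4)P 3/3 ✓
Row 5: (5,0)P 1/2 ✓ · (5,1)P 3/3 ✓ · (5,2)P 2/3 ✓ · (5,3)Q 0/3 ✗ · (5,4)P 1/2 ✓
For instance (1,0) has only 0/3 same-type neighbors, below 3/8.

No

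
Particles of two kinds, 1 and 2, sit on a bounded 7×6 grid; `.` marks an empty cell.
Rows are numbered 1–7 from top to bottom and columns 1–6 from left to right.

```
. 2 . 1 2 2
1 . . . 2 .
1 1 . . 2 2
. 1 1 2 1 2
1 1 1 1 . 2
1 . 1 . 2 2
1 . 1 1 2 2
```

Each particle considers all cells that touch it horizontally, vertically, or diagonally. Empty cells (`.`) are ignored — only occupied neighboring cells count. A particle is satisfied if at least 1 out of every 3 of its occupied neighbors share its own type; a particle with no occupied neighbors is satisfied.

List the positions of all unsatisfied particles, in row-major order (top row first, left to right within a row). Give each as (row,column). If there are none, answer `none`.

(1,2), (1,4), (4,4), (4,5)

Row 1: (1,2)2 0/1 ✗ · (1,4)1 0/2 ✗ · (1,5)2 2/3 ✓ · (1,6)2 2/2 ✓
Row 2: (2,1)1 2/3 ✓ · (2,5)2 4/5 ✓
Row 3: (3,1)1 3/3 ✓ · (3,2)1 4/4 ✓ · (3,5)2 4/5 ✓ · (3,6)2 3/4 ✓
Row 4: (4,2)1 6/6 ✓ · (4,3)1 5/6 ✓ · (4,4)2 1/5 ✗ · (4,5)1 1/6 ✗ · (4,6)2 3/4 ✓
Row 5: (5,1)1 3/3 ✓ · (5,2)1 6/6 ✓ · (5,3)1 5/6 ✓ · (5,4)1 4/6 ✓ · (5,6)2 3/4 ✓
Row 6: (6,1)1 3/3 ✓ · (6,3)1 5/5 ✓ · (6,5)2 4/6 ✓ · (6,6)2 4/4 ✓
Row 7: (7,1)1 1/1 ✓ · (7,3)1 2/2 ✓ · (7,4)1 2/4 ✓ · (7,5)2 3/4 ✓ · (7,6)2 3/3 ✓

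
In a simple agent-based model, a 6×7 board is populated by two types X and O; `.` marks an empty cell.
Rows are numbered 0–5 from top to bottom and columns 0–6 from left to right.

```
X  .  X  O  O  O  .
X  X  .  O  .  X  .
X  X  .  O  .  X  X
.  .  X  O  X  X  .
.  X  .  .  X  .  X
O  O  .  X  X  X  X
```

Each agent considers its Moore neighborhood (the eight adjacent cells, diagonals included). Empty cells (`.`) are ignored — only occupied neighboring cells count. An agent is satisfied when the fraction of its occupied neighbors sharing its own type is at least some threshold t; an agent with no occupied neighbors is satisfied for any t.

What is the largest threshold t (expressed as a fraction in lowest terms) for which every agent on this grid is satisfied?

(0,0)X 2/2
(0,2)X 1/3
(0,3)O 2/3
(0,4)O 3/4
(0,5)O 1/2
(1,0)X 4/4
(1,1)X 5/5
(1,3)O 3/4
(1,5)X 2/4
(2,0)X 3/3
(2,1)X 4/4
(2,3)O 2/4
(2,5)X 4/4
(2,6)X 3/3
(3,2)X 2/4
(3,3)O 1/4
(3,4)X 3/5
(3,5)X 5/5
(4,1)X 1/3
(4,4)X 5/6
(4,6)X 3/3
(5,0)O 1/2
(5,1)O 1/2
(5,3)X 2/2
(5,4)X 3/3
(5,5)X 4/4
(5,6)X 2/2
The smallest same-type fraction is 1/4 at (3,3), which reduces to 1/4. Any threshold above that leaves this agent unsatisfied.

1/4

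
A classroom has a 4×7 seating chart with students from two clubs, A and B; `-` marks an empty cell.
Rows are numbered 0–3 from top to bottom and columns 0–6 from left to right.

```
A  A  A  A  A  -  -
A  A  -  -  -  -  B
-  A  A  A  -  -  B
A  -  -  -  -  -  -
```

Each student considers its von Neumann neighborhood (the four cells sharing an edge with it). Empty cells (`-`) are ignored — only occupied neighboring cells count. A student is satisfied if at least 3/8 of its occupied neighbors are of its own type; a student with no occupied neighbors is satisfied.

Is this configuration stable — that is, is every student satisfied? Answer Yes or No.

Yes

Row 0: (0,0)A 2/2 ✓ · (0,1)A 3/3 ✓ · (0,2)A 2/2 ✓ · (0,3)A 2/2 ✓ · (0,4)A 1/1 ✓
Row 1: (1,0)A 2/2 ✓ · (1,1)A 3/3 ✓ · (1,6)B 1/1 ✓
Row 2: (2,1)A 2/2 ✓ · (2,2)A 2/2 ✓ · (2,3)A 1/1 ✓ · (2,6)B 1/1 ✓
Row 3: (3,0)A 0/0 ✓
All meet the threshold, so the configuration is stable.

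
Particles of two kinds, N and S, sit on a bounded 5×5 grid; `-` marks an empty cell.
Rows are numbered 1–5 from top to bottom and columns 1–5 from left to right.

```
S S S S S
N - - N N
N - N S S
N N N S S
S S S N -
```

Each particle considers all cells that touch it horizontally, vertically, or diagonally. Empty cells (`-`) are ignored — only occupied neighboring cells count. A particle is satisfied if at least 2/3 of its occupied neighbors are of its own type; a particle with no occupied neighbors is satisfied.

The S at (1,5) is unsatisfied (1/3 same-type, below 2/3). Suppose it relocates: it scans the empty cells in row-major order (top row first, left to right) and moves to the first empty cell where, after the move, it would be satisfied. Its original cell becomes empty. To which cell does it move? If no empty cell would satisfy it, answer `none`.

Vacating (1,5). Empty cells in order:
  (2,2): 3/6 same-type → still unsatisfied.
  (2,3): 4/6 same-type → satisfied — stop here.

(2,3)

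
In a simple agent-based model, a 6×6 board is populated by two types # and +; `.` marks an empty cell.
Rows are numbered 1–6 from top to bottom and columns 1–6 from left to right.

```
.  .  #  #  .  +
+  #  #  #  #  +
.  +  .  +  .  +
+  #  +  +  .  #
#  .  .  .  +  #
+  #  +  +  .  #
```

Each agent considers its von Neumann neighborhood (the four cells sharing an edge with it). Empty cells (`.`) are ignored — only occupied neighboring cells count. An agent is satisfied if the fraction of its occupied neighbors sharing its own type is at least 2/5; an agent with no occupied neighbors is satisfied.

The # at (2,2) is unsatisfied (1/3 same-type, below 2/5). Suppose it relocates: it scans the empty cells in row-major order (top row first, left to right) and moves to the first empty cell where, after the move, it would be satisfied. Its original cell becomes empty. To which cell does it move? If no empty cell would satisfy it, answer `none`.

(1,2)

Vacating (2,2). Empty cells in order:
  (1,1): 0/1 same-type → still unsatisfied.
  (1,2): 1/1 same-type → satisfied — stop here.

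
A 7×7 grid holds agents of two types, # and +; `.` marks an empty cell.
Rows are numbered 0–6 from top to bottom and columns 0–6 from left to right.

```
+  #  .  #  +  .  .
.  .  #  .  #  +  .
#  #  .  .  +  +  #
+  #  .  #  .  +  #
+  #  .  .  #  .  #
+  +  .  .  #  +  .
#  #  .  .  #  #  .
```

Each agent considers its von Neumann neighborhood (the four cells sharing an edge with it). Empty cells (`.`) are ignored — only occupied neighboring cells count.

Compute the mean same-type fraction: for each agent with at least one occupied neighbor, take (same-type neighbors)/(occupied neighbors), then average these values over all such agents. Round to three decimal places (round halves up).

0.485

(0,0)+ 0/1
(0,1)# 0/1
(0,3)# 0/1
(0,4)+ 0/2
(1,2)# — no occupied neighbors
(1,4)# 0/3
(1,5)+ 1/2
(2,0)# 1/2
(2,1)# 2/2
(2,4)+ 1/2
(2,5)+ 3/4
(2,6)# 1/2
(3,0)+ 1/3
(3,1)# 2/3
(3,3)# — no occupied neighbors
(3,5)+ 1/2
(3,6)# 2/3
(4,0)+ 2/3
(4,1)# 1/3
(4,4)# 1/1
(4,6)# 1/1
(5,0)+ 2/3
(5,1)+ 1/3
(5,4)# 2/3
(5,5)+ 0/2
(6,0)# 1/2
(6,1)# 1/2
(6,4)# 2/2
(6,5)# 1/2
Sum over 27 agents: 0/1 + 0/1 + 0/1 + 0/2 + 0/3 + 1/2 + 1/2 + 2/2 + 1/2 + 3/4 + 1/2 + 1/3 + 2/3 + 1/2 + 2/3 + 2/3 + 1/3 + 1/1 + 1/1 + 2/3 + 1/3 + 2/3 + 0/2 + 1/2 + 1/2 + 2/2 + 1/2 = 157/12; mean = 157/12 ÷ 27 = 157/324 = 0.484567… → 0.485.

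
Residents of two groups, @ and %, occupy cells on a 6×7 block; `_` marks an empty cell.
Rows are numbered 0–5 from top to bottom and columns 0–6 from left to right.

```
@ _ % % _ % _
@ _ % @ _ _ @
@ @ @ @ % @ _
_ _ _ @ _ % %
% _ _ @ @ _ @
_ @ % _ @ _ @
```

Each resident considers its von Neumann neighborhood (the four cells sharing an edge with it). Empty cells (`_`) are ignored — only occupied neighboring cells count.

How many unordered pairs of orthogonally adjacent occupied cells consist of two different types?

Scan each occupied cell's neighbors to the right and below so each pair is counted once.
Row 0: @(0,0)–@(1,0)= %(0,2)–%(0,3)= %(0,2)–%(1,2)= %(0,3)–@(1,3)≠  → 1/4 unlike.
Row 1: @(1,0)–@(2,0)= %(1,2)–@(1,3)≠ %(1,2)–@(2,2)≠ @(1,3)–@(2,3)=  → 2/4 unlike.
Row 2: @(2,0)–@(2,1)= @(2,1)–@(2,2)= @(2,2)–@(2,3)= @(2,3)–%(2,4)≠ @(2,3)–@(3,3)= %(2,4)–@(2,5)≠ @(2,5)–%(3,5)≠  → 3/7 unlike.
Row 3: @(3,3)–@(4,3)= %(3,5)–%(3,6)= %(3,6)–@(4,6)≠  → 1/3 unlike.
Row 4: @(4,3)–@(4,4)= @(4,4)–@(5,4)= @(4,6)–@(5,6)=  → 0/3 unlike.
Row 5: @(5,1)–%(5,2)≠  → 1/1 unlike.
Total adjacent occupied pairs: 22; unlike-type pairs: 8.

8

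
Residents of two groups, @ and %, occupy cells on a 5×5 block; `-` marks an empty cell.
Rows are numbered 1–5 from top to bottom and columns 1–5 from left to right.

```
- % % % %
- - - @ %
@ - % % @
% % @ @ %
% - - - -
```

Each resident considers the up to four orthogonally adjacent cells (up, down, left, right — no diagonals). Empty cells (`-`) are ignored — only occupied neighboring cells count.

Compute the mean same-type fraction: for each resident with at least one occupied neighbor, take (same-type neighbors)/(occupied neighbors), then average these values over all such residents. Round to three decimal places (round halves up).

0.474

Row 1: (1,2)% 1/1 · (1,3)% 2/2 · (1,4)% 2/3 · (1,5)% 2/2
Row 2: (2,4)@ 0/3 · (2,5)% 1/3
Row 3: (3,1)@ 0/1 · (3,3)% 1/2 · (3,4)% 1/4 · (3,5)@ 0/3
Row 4: (4,1)% 2/3 · (4,2)% 1/2 · (4,3)@ 1/3 · (4,4)@ 1/3 · (4,5)% 0/2
Row 5: (5,1)% 1/1
Sum over 16 residents: 1/1 + 2/2 + 2/3 + 2/2 + 0/3 + 1/3 + 0/1 + 1/2 + 1/4 + 0/3 + 2/3 + 1/2 + 1/3 + 1/3 + 0/2 + 1/1 = 91/12; mean = 91/12 ÷ 16 = 91/192 = 0.473958… → 0.474.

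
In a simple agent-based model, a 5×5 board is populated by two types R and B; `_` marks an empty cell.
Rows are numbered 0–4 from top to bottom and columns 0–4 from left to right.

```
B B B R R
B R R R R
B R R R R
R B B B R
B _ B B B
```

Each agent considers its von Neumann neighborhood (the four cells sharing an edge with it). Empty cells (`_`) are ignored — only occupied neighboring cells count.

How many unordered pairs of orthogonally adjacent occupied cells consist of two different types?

Scan each occupied cell's neighbors to the right and below so each pair is counted once.
From row 0: 3 unlike of 9 pairs (running 3/9).
From row 1: 1 unlike of 9 pairs (running 4/18).
From row 2: 5 unlike of 9 pairs (running 9/27).
From row 3: 4 unlike of 8 pairs (running 13/35).
From row 4: 0 unlike of 2 pairs (running 13/37).
Total adjacent occupied pairs: 37; unlike-type pairs: 13.

13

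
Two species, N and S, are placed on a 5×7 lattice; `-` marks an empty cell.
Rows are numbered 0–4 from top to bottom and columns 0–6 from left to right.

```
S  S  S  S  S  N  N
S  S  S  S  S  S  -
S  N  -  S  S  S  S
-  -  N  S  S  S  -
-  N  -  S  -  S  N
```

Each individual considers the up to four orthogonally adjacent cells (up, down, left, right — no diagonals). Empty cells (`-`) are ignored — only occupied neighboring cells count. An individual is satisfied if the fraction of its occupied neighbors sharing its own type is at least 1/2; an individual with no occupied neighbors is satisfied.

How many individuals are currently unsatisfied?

Row 0: (0,0)S 2/2 ok · (0,1)S 3/3 ok · (0,2)S 3/3 ok · (0,3)S 3/3 ok · (0,4)S 2/3 ok · (0,5)N 1/3 unhappy · (0,6)N 1/1 ok
Row 1: (1,0)S 3/3 ok · (1,1)S 3/4 ok · (1,2)S 3/3 ok · (1,3)S 4/4 ok · (1,4)S 4/4 ok · (1,5)S 2/3 ok
Row 2: (2,0)S 1/2 ok · (2,1)N 0/2 unhappy · (2,3)S 3/3 ok · (2,4)S 4/4 ok · (2,5)S 4/4 ok · (2,6)S 1/1 ok
Row 3: (3,2)N 0/1 unhappy · (3,3)S 3/4 ok · (3,4)S 3/3 ok · (3,5)S 3/3 ok
Row 4: (4,1)N 0/0 ok · (4,3)S 1/1 ok · (4,5)S 1/2 ok · (4,6)N 0/1 unhappy
Unsatisfied: (0,5), (2,1), (3,2), (4,6) — 4 in total.

4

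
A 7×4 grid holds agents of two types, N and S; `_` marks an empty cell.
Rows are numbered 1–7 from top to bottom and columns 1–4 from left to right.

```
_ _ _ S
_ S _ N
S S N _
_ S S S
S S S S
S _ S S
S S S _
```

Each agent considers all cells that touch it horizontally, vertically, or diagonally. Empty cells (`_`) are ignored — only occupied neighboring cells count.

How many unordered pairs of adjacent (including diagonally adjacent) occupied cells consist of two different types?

Scan each occupied cell's neighbors to the right and below (and the two forward diagonals) so each pair is counted once.
Row 1: S(1,4)–N(2,4)≠  → 1/1 unlike.
Row 2: S(2,2)–S(3,2)= S(2,2)–N(3,3)≠ S(2,2)–S(3,1)= N(2,4)–N(3,3)=  → 1/4 unlike.
Row 3: S(3,1)–S(3,2)= S(3,1)–S(4,2)= S(3,2)–N(3,3)≠ S(3,2)–S(4,2)= S(3,2)–S(4,3)= N(3,3)–S(4,3)≠ N(3,3)–S(4,4)≠ N(3,3)–S(4,2)≠  → 4/8 unlike.
Row 4: S(4,2)–S(4,3)= S(4,2)–S(5,2)= S(4,2)–S(5,3)= S(4,2)–S(5,1)= S(4,3)–S(4,4)= S(4,3)–S(5,3)= S(4,3)–S(5,4)= S(4,3)–S(5,2)= S(4,4)–S(5,4)= S(4,4)–S(5,3)=  → 0/10 unlike.
Row 5: S(5,1)–S(5,2)= S(5,1)–S(6,1)= S(5,2)–S(5,3)= S(5,2)–S(6,3)= S(5,2)–S(6,1)= S(5,3)–S(5,4)= S(5,3)–S(6,3)= S(5,3)–S(6,4)= S(5,4)–S(6,4)= S(5,4)–S(6,3)=  → 0/10 unlike.
Row 6: S(6,1)–S(7,1)= S(6,1)–S(7,2)= S(6,3)–S(6,4)= S(6,3)–S(7,3)= S(6,3)–S(7,2)= S(6,4)–S(7,3)=  → 0/6 unlike.
Row 7: S(7,1)–S(7,2)= S(7,2)–S(7,3)=  → 0/2 unlike.
Total adjacent occupied pairs: 41; unlike-type pairs: 6.

6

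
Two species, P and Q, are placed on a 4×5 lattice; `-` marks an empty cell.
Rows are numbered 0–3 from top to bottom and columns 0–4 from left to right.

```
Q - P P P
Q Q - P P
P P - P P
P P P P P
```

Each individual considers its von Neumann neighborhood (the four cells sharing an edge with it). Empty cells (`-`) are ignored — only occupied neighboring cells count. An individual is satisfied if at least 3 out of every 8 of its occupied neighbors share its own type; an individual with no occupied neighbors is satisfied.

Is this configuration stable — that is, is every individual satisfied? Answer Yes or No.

Yes

(0,0)Q 1/1 satisfied
(0,2)P 1/1 satisfied
(0,3)P 3/3 satisfied
(0,4)P 2/2 satisfied
(1,0)Q 2/3 satisfied
(1,1)Q 1/2 satisfied
(1,3)P 3/3 satisfied
(1,4)P 3/3 satisfied
(2,0)P 2/3 satisfied
(2,1)P 2/3 satisfied
(2,3)P 3/3 satisfied
(2,4)P 3/3 satisfied
(3,0)P 2/2 satisfied
(3,1)P 3/3 satisfied
(3,2)P 2/2 satisfied
(3,3)P 3/3 satisfied
(3,4)P 2/2 satisfied
All meet the threshold, so the configuration is stable.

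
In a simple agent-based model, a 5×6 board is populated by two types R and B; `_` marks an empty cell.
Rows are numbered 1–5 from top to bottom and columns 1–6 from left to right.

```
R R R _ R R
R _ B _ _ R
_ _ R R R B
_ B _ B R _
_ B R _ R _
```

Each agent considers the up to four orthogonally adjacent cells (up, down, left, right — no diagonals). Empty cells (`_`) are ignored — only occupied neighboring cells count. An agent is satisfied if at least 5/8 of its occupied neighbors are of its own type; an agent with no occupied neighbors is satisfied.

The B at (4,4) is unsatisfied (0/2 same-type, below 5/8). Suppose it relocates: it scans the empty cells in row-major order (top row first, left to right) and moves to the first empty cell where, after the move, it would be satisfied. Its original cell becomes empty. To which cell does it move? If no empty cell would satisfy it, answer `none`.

Vacating (4,4). Empty cells in order:
  (1,4): 0/2 same-type → still unsatisfied.
  (2,2): 1/3 same-type → still unsatisfied.
  (2,4): 1/2 same-type → still unsatisfied.
  (2,5): 0/3 same-type → still unsatisfied.
  (3,1): 0/1 same-type → still unsatisfied.
  (3,2): 1/2 same-type → still unsatisfied.
  (4,1): 1/1 same-type → satisfied — stop here.

(4,1)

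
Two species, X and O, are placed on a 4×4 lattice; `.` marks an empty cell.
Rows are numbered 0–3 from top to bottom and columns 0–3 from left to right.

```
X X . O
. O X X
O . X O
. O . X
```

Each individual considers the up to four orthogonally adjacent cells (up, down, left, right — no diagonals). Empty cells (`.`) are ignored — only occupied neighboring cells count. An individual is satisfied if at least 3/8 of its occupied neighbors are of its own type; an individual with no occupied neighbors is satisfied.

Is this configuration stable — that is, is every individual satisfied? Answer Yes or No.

Row 0: (0,0)X 1/1 satisfied · (0,1)X 1/2 satisfied · (0,3)O 0/1 not
Row 1: (1,1)O 0/2 not · (1,2)X 2/3 satisfied · (1,3)X 1/3 not
Row 2: (2,0)O 0/0 satisfied · (2,2)X 1/2 satisfied · (2,3)O 0/3 not
Row 3: (3,1)O 0/0 satisfied · (3,3)X 0/1 not
For instance (0,3) has only 0/1 same-type neighbors, below 3/8.

No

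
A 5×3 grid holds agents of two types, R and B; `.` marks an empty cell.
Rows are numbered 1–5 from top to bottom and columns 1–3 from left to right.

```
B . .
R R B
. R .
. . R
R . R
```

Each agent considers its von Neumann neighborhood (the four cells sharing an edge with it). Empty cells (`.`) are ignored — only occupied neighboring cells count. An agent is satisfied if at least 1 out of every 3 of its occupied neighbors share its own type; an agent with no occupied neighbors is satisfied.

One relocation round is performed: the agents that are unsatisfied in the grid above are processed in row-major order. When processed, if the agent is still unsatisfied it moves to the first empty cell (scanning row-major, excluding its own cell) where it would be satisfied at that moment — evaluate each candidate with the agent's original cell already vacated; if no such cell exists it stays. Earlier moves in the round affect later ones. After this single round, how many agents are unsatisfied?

Initially unsatisfied (in order): (1,1), (2,3).
  (1,1) → (1,3).
  (2,3): now satisfied by earlier moves; stays.
Resulting grid:
. . B
R R B
. R .
. . R
R . R
All satisfied now.

0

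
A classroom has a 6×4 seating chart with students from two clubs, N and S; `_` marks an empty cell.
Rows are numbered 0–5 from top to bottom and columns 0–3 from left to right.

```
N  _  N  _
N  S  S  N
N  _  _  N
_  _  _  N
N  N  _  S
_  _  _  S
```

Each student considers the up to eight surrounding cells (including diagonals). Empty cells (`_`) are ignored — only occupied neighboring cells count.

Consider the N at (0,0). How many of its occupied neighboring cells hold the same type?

1

Occupied neighbors of (0,0): (1,0)=N, (1,1)=S.
Same type (N): 1 of 2.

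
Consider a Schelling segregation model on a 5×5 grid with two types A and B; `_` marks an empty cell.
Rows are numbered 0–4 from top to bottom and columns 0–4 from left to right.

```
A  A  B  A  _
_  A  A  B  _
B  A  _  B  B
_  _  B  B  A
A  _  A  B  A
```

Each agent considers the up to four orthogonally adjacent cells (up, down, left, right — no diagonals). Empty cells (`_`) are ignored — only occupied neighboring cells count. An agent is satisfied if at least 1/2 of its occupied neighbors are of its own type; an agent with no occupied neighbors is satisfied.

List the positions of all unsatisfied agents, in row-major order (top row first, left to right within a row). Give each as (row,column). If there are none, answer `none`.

(0,2), (0,3), (1,2), (1,3), (2,0), (3,4), (4,2), (4,3)

Row 0: (0,0)A 1/1 satisfied · (0,1)A 2/3 satisfied · (0,2)B 0/3 not · (0,3)A 0/2 not
Row 1: (1,1)A 3/3 satisfied · (1,2)A 1/3 not · (1,3)B 1/3 not
Row 2: (2,0)B 0/1 not · (2,1)A 1/2 satisfied · (2,3)B 3/3 satisfied · (2,4)B 1/2 satisfied
Row 3: (3,2)B 1/2 satisfied · (3,3)B 3/4 satisfied · (3,4)A 1/3 not
Row 4: (4,0)A 0/0 satisfied · (4,2)A 0/2 not · (4,3)B 1/3 not · (4,4)A 1/2 satisfied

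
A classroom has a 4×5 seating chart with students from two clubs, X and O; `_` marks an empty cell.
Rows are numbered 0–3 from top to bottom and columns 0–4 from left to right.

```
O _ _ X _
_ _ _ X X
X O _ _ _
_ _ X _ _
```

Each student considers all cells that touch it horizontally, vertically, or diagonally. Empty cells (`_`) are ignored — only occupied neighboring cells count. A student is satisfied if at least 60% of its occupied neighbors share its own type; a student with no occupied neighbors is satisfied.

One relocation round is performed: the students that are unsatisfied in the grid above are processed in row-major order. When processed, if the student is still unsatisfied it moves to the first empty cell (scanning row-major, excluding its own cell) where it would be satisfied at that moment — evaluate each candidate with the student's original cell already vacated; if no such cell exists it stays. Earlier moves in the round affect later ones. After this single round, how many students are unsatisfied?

Initially unsatisfied (in order): (2,0), (2,1), (3,2).
  (2,0) → (0,2).
  (2,1) → (1,0).
  (3,2): now satisfied by earlier moves; stays.
Resulting grid:
O _ X X _
O _ _ X X
_ _ _ _ _
_ _ X _ _
All satisfied now.

0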